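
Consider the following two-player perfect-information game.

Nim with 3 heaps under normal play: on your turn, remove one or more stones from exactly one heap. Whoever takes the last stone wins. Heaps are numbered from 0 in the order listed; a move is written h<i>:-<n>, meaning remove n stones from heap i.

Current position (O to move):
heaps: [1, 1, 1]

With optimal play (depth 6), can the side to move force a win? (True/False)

[(1,1,1)] O move#1: h0:-1:+1/(0,1,1)*, h1:-1:+1/(1,0,1), h2:-1:+1/(1,1,0)
[(0,1,1)] X move#2: h1:-1:-1/(0,0,1)*, h2:-1:-1/(0,1,0)
[(0,0,1)] O move#3: h2:-1:+1/(0,0,0)*
[(0,0,0)] end (terminal -1, X#4); searched (1,1,1) to 6

O winning at [(1,1,1)]: True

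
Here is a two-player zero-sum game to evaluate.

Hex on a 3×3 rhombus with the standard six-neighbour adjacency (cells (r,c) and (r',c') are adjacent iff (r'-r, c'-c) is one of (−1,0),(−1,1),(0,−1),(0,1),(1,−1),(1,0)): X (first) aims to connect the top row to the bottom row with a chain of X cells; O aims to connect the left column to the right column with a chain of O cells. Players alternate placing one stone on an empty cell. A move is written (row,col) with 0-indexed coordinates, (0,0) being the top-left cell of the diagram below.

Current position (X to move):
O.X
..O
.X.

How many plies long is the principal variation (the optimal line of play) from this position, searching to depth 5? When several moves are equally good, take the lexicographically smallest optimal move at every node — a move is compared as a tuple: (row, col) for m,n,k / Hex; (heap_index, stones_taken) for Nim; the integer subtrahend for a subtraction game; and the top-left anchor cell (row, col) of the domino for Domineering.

PV length from [O.X/..O/.X.]: 1 ply

ply 1, X at O.X/..O/.X. | (0,1)=-1→OXX/..O/.X.; (1,0)=-1→O.X/X.O/.X.; (1,1)=+1→O.X/.XO/.X.*; (2,0)=-1→O.X/..O/XX.; (2,2)=-1→O.X/..O/.XX
ply 2: O.X/.XO/.X. is terminal -1 (O); from O.X/..O/.X. depth 5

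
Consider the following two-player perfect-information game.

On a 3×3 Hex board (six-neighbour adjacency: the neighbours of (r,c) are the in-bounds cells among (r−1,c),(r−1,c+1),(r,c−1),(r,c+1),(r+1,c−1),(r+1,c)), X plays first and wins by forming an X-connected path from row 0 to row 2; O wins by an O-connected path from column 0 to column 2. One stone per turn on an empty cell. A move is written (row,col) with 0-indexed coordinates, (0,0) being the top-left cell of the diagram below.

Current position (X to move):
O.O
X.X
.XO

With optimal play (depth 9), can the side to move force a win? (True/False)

p1 X@[O.O/X.X/.XO]: (0,1)[OXO/X.X/.XO]+1* (1,1)[O.O/XXX/.XO]-1 (2,0)[O.O/X.X/XXO]-1
p2 O@[OXO/X.X/.XO]: (1,1)[OXO/XOX/.XO]-1* (2,0)[OXO/X.X/OXO]-1
p3 X@[OXO/XOX/.XO]: (2,0)[OXO/XOX/XXO]+1*
p4 O@[OXO/XOX/XXO] terminal -1; root [O.O/X.X/.XO] d9

X winning at [O.O/X.X/.XO]: True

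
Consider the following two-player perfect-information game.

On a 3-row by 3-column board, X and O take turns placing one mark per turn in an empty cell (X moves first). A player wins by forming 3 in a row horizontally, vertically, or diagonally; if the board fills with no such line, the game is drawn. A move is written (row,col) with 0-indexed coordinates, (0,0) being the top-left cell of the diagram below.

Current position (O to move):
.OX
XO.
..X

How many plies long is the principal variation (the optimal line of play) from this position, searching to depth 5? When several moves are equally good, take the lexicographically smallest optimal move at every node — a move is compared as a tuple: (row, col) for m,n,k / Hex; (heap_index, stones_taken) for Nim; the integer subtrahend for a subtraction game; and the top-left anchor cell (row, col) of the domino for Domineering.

p1 O@[.OX/XO./..X]: (0,0)[OOX/XO./..X]-1 (1,2)[.OX/XOO/..X]+0 (2,0)[.OX/XO./O.X]-1 (2,1)[.OX/XO./.OX]+1*
p2 X@[.OX/XO./.OX] terminal -1; root [.OX/XO./..X] d5

PV length from [.OX/XO./..X]: 1 ply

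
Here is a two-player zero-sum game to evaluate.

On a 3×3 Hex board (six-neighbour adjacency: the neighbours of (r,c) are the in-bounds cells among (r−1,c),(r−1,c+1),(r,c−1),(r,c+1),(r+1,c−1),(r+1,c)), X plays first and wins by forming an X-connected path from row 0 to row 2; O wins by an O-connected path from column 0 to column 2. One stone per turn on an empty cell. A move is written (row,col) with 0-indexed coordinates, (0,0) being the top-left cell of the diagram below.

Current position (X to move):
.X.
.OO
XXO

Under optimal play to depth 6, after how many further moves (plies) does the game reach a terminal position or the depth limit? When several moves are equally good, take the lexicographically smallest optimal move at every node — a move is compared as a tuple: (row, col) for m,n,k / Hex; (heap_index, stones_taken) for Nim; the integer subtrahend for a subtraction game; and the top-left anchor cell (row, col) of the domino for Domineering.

PV length from [.X./.OO/XXO]: 1 ply

p1 X@[.X./.OO/XXO]: (0,0)[XX./.OO/XXO]-1 (0,2)[.XX/.OO/XXO]-1 (1,0)[.X./XOO/XXO]+1*
p2 O@[.X./XOO/XXO] terminal -1; root [.X./.OO/XXO] d6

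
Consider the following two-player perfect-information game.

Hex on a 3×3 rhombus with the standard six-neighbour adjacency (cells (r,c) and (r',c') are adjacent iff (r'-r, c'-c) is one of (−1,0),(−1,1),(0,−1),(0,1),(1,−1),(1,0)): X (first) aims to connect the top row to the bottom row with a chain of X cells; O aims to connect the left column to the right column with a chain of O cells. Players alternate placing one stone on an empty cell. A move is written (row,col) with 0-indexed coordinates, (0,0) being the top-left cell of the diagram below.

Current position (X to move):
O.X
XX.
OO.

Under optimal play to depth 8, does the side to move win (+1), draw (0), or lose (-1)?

ply 1, X at O.X/XX./OO. | (0,1)=-1→OXX/XX./OO.*; (1,2)=-1→O.X/XXX/OO.; (2,2)=-1→O.X/XX./OOX
ply 2, O at OXX/XX./OO. | (1,2)=+1→OXX/XXO/OO.*; (2,2)=+1→OXX/XX./OOO
ply 3: OXX/XXO/OO. is terminal -1 (X); from O.X/XX./OO. depth 8

value(O.X/XX./OO., X) = -1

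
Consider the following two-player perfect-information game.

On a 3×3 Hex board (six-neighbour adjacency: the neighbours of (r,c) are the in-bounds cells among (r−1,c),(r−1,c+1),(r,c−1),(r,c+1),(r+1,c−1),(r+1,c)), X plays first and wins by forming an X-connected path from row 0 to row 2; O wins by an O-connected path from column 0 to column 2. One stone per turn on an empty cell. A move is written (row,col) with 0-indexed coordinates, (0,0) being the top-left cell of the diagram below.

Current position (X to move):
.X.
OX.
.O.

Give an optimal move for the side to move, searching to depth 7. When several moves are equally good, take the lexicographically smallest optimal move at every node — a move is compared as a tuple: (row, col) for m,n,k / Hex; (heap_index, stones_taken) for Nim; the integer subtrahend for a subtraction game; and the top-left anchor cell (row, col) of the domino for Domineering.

[.X./OX./.O.] X move#1: (0,0):-1/XX./OX./.O., (0,2):-1/.XX/OX./.O., (1,2):+1/.X./OXX/.O.*, (2,0):+1/.X./OX./XO., (2,2):+1/.X./OX./.OX
[.X./OXX/.O.] O move#2: (0,0):-1/OX./OXX/.O.*, (0,2):-1/.XO/OXX/.O., (2,0):-1/.X./OXX/OO., (2,2):-1/.X./OXX/.OO
[OX./OXX/.O.] X move#3: (0,2):+1/OXX/OXX/.O.*, (2,0):+1/OX./OXX/XO., (2,2):+1/OX./OXX/.OX
[OXX/OXX/.O.] O move#4: (2,0):-1/OXX/OXX/OO.*, (2,2):-1/OXX/OXX/.OO
[OXX/OXX/OO.] X move#5: (2,2):+1/OXX/OXX/OOX*
[OXX/OXX/OOX] end (terminal -1, O#6); searched .X./OX./.O. to 7

X's best at [.X./OX./.O.]: (1,2)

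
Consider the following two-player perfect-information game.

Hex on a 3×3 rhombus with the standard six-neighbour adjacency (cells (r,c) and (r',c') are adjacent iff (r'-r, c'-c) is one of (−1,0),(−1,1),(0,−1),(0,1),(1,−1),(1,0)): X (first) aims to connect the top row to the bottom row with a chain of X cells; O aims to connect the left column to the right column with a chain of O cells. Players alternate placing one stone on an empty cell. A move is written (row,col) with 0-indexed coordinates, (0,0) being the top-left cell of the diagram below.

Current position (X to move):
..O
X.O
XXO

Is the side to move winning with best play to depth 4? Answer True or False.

X winning at [..O/X.O/XXO]: True

[..O/X.O/XXO] X move#1: (0,0):+1/X.O/X.O/XXO*, (0,1):+1/.XO/X.O/XXO, (1,1):+1/..O/XXO/XXO
[X.O/X.O/XXO] end (terminal -1, O#2); searched ..O/X.O/XXO to 4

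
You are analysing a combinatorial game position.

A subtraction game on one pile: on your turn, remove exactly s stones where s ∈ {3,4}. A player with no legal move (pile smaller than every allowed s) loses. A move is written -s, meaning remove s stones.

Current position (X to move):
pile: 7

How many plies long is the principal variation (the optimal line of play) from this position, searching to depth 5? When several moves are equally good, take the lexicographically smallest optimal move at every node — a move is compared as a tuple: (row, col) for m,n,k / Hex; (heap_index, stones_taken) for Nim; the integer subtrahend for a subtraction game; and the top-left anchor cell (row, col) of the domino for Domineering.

PV length from [7]: 2 plies

[7] X move#1: -3:-1/4*, -4:-1/3
[4] O move#2: -3:+1/1*, -4:+1/0
[1] end (terminal -1, X#3); searched 7 to 5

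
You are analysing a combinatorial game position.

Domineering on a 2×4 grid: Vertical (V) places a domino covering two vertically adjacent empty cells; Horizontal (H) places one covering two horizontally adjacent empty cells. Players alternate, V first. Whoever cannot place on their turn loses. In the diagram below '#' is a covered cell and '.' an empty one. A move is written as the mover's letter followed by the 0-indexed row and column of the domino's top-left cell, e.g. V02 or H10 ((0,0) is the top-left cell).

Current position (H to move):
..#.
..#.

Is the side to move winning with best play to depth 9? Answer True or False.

[..#./..#.] H move#1: H00:+1/###./..#.*, H10:+1/..#./###.
[###./..#.] V move#2: V03:-1/####/..##*
[####/..##] H move#3: H10:+1/####/####*
[####/####] end (terminal -1, V#4); searched ..#./..#. to 9

H winning at [..#./..#.]: True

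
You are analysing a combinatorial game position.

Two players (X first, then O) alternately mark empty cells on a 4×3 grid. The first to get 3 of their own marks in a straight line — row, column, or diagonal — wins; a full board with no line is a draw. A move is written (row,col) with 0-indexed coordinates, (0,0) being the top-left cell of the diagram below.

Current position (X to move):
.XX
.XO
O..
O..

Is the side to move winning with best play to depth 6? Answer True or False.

p1 X@[.XX/.XO/O../O..]: (0,0)[XXX/.XO/O../O..]+1* (1,0)[.XX/XXO/O../O..]-1 (2,1)[.XX/.XO/OX./O..]+1 (2,2)[.XX/.XO/O.X/O..]-1 (3,1)[.XX/.XO/O../OX.]-1 (3,2)[.XX/.XO/O../O.X]-1
p2 O@[XXX/.XO/O../O..] terminal -1; root [.XX/.XO/O../O..] d6

X winning at [.XX/.XO/O../O..]: True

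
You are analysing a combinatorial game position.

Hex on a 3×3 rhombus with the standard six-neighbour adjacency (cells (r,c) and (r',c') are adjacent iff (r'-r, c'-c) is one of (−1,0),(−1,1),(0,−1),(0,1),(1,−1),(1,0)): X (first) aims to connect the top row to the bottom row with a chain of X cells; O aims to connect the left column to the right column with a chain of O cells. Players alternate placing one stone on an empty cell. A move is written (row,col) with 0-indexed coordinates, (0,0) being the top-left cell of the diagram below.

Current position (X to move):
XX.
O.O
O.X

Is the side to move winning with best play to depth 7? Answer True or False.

X winning at [XX./O.O/O.X]: False

ply 1, X at XX./O.O/O.X | (0,2)=-1→XXX/O.O/O.X*; (1,1)=-1→XX./OXO/O.X; (2,1)=-1→XX./O.O/OXX
ply 2, O at XXX/O.O/O.X | (1,1)=+1→XXX/OOO/O.X*; (2,1)=+1→XXX/O.O/OOX
ply 3: XXX/OOO/O.X is terminal -1 (X); from XX./O.O/O.X depth 7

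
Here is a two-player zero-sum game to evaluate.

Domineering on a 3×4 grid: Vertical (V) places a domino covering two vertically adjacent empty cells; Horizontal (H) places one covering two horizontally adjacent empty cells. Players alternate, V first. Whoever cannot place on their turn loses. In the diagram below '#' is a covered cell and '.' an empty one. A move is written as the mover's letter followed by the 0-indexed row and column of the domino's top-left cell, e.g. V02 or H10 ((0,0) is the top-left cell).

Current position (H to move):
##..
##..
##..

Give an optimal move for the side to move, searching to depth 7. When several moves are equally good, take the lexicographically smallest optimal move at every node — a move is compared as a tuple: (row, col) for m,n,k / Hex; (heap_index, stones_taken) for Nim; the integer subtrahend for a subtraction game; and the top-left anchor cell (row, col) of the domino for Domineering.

H's best at [##../##../##..]: H12

[##../##../##..] H move#1: H02:-1/####/##../##.., H12:+1/##../####/##..*, H22:-1/##../##../####
[##../####/##..] end (terminal -1, V#2); searched ##../##../##.. to 7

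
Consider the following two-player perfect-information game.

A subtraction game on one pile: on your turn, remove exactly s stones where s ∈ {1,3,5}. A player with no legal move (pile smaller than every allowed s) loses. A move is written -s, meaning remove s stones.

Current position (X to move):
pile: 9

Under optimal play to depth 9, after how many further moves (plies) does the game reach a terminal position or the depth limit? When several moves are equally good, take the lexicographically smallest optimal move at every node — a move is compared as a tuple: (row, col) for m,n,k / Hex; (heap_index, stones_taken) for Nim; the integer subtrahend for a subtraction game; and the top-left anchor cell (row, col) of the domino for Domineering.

[9] X move#1: -1:+1/8*, -3:+1/6, -5:+1/4
[8] O move#2: -1:-1/7*, -3:-1/5, -5:-1/3
[7] X move#3: -1:+1/6*, -3:+1/4, -5:+1/2
[6] O move#4: -1:-1/5*, -3:-1/3, -5:-1/1
[5] X move#5: -1:+1/4*, -3:+1/2, -5:+1/0
[4] O move#6: -1:-1/3*, -3:-1/1
[3] X move#7: -1:+1/2*, -3:+1/0
[2] O move#8: -1:-1/1*
[1] X move#9: -1:+1/0*
[0] end (terminal -1, O#10); searched 9 to 9

PV length from [9]: 9 plies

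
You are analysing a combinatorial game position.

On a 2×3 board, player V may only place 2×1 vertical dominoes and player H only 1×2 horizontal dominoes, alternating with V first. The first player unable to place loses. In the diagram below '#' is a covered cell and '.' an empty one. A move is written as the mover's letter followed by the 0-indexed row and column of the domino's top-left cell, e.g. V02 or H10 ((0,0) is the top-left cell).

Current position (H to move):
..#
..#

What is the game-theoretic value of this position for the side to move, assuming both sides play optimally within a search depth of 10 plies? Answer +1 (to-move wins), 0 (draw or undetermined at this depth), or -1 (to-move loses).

[..#/..#] H move#1: H00:+1/###/..#*, H10:+1/..#/###
[###/..#] end (terminal -1, V#2); searched ..#/..# to 10

value(..#/..#, H) = +1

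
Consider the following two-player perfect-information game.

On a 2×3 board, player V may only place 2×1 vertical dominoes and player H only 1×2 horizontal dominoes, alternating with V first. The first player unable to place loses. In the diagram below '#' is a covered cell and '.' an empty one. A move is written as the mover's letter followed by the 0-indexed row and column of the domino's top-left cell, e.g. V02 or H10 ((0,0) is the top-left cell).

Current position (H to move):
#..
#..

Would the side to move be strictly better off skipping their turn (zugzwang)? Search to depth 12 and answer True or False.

p1 H@[#../#..]: H01[###/#..]+1* H11[#../###]+1
p2 V@[###/#..] terminal -1; root [#../#..] d12
suppose H passes — search the same position with V to move:
pass> p1 V@[#../#..]: V01[##./##.]+1* V02[#.#/#.#]+1
pass> p2 H@[##./##.] terminal -1; root [#../#..] d12
for H: play +1, pass -1

zugzwang(#../#.., H) = False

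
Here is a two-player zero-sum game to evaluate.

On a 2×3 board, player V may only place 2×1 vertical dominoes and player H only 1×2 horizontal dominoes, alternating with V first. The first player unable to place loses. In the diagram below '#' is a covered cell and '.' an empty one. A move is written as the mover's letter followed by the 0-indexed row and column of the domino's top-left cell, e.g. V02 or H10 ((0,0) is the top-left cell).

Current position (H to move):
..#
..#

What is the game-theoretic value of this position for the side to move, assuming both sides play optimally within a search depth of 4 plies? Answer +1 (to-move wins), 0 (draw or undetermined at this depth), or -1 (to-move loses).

value(..#/..#, H) = +1

[..#/..#] H move#1: H00:+1/###/..#*, H10:+1/..#/###
[###/..#] end (terminal -1, V#2); searched ..#/..# to 4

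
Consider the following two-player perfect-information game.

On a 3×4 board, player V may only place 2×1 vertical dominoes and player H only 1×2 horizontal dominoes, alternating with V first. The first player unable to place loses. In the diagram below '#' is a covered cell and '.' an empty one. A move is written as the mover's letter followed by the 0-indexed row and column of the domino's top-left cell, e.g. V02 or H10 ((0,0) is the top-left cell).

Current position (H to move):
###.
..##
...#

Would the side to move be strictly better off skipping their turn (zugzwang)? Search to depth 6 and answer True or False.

zugzwang(###./..##/...#, H) = False

ply 1, H at ###./..##/...# | H10=+1→###./####/...#*; H20=+1→###./..##/##.#; H21=-1→###./..##/.###
ply 2: ###./####/...# is terminal -1 (V); from ###./..##/...# depth 6
pass branch (V moves first from the same position):
  | ply 1, V at ###./..##/...# | V10=-1→###./#.##/#..#; V11=+1→###./.###/.#.#*
  | ply 2: ###./.###/.#.# is terminal -1 (H); from ###./..##/...# depth 6
H moving scores +1; H passing scores -1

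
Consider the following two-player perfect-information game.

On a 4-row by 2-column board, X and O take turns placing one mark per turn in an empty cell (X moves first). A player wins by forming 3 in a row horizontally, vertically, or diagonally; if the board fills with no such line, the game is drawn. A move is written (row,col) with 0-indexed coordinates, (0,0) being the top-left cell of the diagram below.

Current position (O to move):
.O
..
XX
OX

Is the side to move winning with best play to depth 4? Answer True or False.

O winning at [.O/../XX/OX]: False

[.O/../XX/OX] O move#1: (0,0):-1/OO/../XX/OX, (1,0):-1/.O/O./XX/OX, (1,1):+0/.O/.O/XX/OX*
[.O/.O/XX/OX] X move#2: (0,0):+0/XO/.O/XX/OX*, (1,0):+0/.O/XO/XX/OX
[XO/.O/XX/OX] O move#3: (1,0):+0/XO/OO/XX/OX*
[XO/OO/XX/OX] end (terminal +0, X#4); searched .O/../XX/OX to 4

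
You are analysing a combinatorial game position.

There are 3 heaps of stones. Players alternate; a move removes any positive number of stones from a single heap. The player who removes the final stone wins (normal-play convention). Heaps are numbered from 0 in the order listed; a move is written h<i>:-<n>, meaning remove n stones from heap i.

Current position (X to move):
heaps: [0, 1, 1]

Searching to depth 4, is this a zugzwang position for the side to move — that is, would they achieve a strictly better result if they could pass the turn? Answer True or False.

zugzwang((0,1,1), X) = True

[(0,1,1)] X move#1: h1:-1:-1/(0,0,1)*, h2:-1:-1/(0,1,0)
[(0,0,1)] O move#2: h2:-1:+1/(0,0,0)*
[(0,0,0)] end (terminal -1, X#3); searched (0,1,1) to 4
pass branch (O moves first from the same position):
  | [(0,1,1)] O move#1: h1:-1:-1/(0,0,1)*, h2:-1:-1/(0,1,0)
  | [(0,0,1)] X move#2: h2:-1:+1/(0,0,0)*
  | [(0,0,0)] end (terminal -1, O#3); searched (0,1,1) to 4
X moving scores -1; X passing scores +1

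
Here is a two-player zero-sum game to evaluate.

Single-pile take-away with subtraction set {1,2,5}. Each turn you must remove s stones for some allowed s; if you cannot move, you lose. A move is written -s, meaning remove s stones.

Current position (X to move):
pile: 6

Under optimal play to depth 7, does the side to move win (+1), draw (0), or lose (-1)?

ply 1, X at 6 | -1=-1→5*; -2=-1→4; -5=-1→1
ply 2, O at 5 | -1=-1→4; -2=+1→3*; -5=+1→0
ply 3, X at 3 | -1=-1→2*; -2=-1→1
ply 4, O at 2 | -1=-1→1; -2=+1→0*
ply 5: 0 is terminal -1 (X); from 6 depth 7

value(6, X) = -1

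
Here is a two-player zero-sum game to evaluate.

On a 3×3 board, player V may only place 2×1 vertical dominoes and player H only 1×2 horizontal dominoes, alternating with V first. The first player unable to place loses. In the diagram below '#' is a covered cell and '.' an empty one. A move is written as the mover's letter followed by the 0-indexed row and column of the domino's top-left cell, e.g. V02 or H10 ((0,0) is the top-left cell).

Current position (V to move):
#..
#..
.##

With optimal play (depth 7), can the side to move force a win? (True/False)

p1 V@[#../#../.##]: V01[##./##./.##]+1* V02[#.#/#.#/.##]+1
p2 H@[##./##./.##] terminal -1; root [#../#../.##] d7

V winning at [#../#../.##]: True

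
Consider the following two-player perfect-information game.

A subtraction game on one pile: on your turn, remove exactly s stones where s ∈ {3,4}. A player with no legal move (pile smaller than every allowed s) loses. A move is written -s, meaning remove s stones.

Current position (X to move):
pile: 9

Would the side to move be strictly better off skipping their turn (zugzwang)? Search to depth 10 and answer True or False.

ply 1, X at 9 | -3=-1→6*; -4=-1→5
ply 2, O at 6 | -3=-1→3; -4=+1→2*
ply 3: 2 is terminal -1 (X); from 9 depth 10
if X skipped the turn, O would face:
~ ply 1, O at 9 | -3=-1→6*; -4=-1→5
~ ply 2, X at 6 | -3=-1→3; -4=+1→2*
~ ply 3: 2 is terminal -1 (O); from 9 depth 10
compare (X): move=-1 vs pass=+1

zugzwang(9, X) = True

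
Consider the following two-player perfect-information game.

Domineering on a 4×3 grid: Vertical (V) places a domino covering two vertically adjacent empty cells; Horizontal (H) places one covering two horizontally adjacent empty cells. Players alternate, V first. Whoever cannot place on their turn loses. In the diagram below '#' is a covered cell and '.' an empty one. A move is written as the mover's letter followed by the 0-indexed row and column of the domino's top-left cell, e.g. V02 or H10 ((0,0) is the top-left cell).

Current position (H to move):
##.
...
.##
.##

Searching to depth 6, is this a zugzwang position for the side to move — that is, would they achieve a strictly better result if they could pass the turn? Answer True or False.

p1 H@[##./.../.##/.##]: H10[##./##./.##/.##]-1* H11[##./.##/.##/.##]-1
p2 V@[##./##./.##/.##]: V02[###/###/.##/.##]+1* V20[##./##./###/###]+1
p3 H@[###/###/.##/.##] terminal -1; root [##./.../.##/.##] d6
pass branch (V moves first from the same position):
  | p1 V@[##./.../.##/.##]: V02[###/..#/.##/.##]+1* V10[##./#../###/.##]-1 V20[##./.../###/###]-1
  | p2 H@[###/..#/.##/.##]: H10[###/###/.##/.##]-1*
  | p3 V@[###/###/.##/.##]: V20[###/###/###/###]+1*
  | p4 H@[###/###/###/###] terminal -1; root [##./.../.##/.##] d6
H moving scores -1; H passing scores -1

zugzwang(##./.../.##/.##, H) = False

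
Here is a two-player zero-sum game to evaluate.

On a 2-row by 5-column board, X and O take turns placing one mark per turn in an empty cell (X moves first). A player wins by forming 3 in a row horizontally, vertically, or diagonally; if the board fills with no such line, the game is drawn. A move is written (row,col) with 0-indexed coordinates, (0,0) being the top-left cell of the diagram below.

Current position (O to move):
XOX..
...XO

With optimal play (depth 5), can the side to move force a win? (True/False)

ply 1, O at XOX../...XO | (0,3)=+0→XOXO./...XO*; (0,4)=+0→XOX.O/...XO; (1,0)=+0→XOX../O..XO; (1,1)=+0→XOX../.O.XO; (1,2)=+0→XOX../..OXO
ply 2, X at XOXO./...XO | (0,4)=+0→XOXOX/...XO*; (1,0)=+0→XOXO./X..XO; (1,1)=+0→XOXO./.X.XO; (1,2)=+0→XOXO./..XXO
ply 3, O at XOXOX/...XO | (1,0)=+0→XOXOX/O..XO*; (1,1)=+0→XOXOX/.O.XO; (1,2)=+0→XOXOX/..OXO
ply 4, X at XOXOX/O..XO | (1,1)=+0→XOXOX/OX.XO*; (1,2)=+0→XOXOX/O.XXO
ply 5, O at XOXOX/OX.XO | (1,2)=+0→XOXOX/OXOXO*
ply 6: XOXOX/OXOXO is terminal +0 (X); from XOX../...XO depth 5

O winning at [XOX../...XO]: False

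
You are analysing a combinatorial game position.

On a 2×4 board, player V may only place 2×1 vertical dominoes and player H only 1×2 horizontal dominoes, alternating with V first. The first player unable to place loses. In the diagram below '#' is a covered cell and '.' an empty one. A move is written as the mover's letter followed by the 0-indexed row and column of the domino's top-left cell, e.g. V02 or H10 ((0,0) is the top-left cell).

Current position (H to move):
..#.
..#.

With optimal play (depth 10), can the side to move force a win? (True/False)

ply 1, H at ..#./..#. | H00=+1→###./..#.*; H10=+1→..#./###.
ply 2, V at ###./..#. | V03=-1→####/..##*
ply 3, H at ####/..## | H10=+1→####/####*
ply 4: ####/#### is terminal -1 (V); from ..#./..#. depth 10

H winning at [..#./..#.]: True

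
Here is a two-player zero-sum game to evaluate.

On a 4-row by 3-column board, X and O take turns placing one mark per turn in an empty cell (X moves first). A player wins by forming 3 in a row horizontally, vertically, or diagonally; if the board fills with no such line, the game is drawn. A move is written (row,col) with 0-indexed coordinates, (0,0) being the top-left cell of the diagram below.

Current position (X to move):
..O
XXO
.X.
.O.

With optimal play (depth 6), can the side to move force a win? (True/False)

X winning at [..O/XXO/.X./.O.]: True

[..O/XXO/.X./.O.] X move#1: (0,0):-1/X.O/XXO/.X./.O., (0,1):+1/.XO/XXO/.X./.O.*, (2,0):-1/..O/XXO/XX./.O., (2,2):+1/..O/XXO/.XX/.O., (3,0):-1/..O/XXO/.X./XO., (3,2):+1/..O/XXO/.X./.OX
[.XO/XXO/.X./.O.] end (terminal -1, O#2); searched ..O/XXO/.X./.O. to 6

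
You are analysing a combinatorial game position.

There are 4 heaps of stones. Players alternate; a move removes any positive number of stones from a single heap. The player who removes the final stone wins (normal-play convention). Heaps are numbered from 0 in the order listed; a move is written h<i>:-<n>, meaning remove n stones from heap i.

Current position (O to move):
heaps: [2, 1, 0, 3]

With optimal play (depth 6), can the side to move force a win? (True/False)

O winning at [(2,1,0,3)]: False

ply 1, O at (2,1,0,3) | h0:-1=-1→(1,1,0,3)*; h0:-2=-1→(0,1,0,3); h1:-1=-1→(2,0,0,3); h3:-1=-1→(2,1,0,2); h3:-2=-1→(2,1,0,1); h3:-3=-1→(2,1,0,0)
ply 2, X at (1,1,0,3) | h0:-1=-1→(0,1,0,3); h1:-1=-1→(1,0,0,3); h3:-1=-1→(1,1,0,2); h3:-2=-1→(1,1,0,1); h3:-3=+1→(1,1,0,0)*
ply 3, O at (1,1,0,0) | h0:-1=-1→(0,1,0,0)*; h1:-1=-1→(1,0,0,0)
ply 4, X at (0,1,0,0) | h1:-1=+1→(0,0,0,0)*
ply 5: (0,0,0,0) is terminal -1 (O); from (2,1,0,3) depth 6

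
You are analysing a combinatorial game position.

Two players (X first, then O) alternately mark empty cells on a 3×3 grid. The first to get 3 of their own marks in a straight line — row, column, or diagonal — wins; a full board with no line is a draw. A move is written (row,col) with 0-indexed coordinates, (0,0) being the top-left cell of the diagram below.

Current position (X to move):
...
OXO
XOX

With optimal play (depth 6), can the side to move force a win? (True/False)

ply 1, X at .../OXO/XOX | (0,0)=+1→X../OXO/XOX*; (0,1)=+1→.X./OXO/XOX; (0,2)=+1→..X/OXO/XOX
ply 2: X../OXO/XOX is terminal -1 (O); from .../OXO/XOX depth 6

X winning at [.../OXO/XOX]: True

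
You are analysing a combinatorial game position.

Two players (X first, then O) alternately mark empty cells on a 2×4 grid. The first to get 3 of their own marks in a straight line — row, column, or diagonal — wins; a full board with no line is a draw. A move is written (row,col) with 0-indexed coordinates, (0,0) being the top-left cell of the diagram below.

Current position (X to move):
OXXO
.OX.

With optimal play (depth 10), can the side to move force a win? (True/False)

X winning at [OXXO/.OX.]: False

p1 X@[OXXO/.OX.]: (1,0)[OXXO/XOX.]+0* (1,3)[OXXO/.OXX]+0
p2 O@[OXXO/XOX.]: (1,3)[OXXO/XOXO]+0*
p3 X@[OXXO/XOXO] terminal +0; root [OXXO/.OX.] d10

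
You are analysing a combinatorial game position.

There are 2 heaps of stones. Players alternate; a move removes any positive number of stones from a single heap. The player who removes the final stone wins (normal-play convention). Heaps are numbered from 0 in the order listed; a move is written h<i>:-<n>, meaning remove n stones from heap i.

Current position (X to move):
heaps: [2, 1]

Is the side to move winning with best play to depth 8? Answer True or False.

X winning at [(2,1)]: True

[(2,1)] X move#1: h0:-1:+1/(1,1)*, h0:-2:-1/(0,1), h1:-1:-1/(2,0)
[(1,1)] O move#2: h0:-1:-1/(0,1)*, h1:-1:-1/(1,0)
[(0,1)] X move#3: h1:-1:+1/(0,0)*
[(0,0)] end (terminal -1, O#4); searched (2,1) to 8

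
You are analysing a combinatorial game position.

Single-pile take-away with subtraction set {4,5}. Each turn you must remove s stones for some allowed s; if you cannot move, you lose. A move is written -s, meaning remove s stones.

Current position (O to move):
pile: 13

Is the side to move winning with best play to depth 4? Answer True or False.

O winning at [13]: True

[13] O move#1: -4:+1/9*, -5:-1/8
[9] X move#2: -4:-1/5*, -5:-1/4
[5] O move#3: -4:+1/1*, -5:+1/0
[1] end (terminal -1, X#4); searched 13 to 4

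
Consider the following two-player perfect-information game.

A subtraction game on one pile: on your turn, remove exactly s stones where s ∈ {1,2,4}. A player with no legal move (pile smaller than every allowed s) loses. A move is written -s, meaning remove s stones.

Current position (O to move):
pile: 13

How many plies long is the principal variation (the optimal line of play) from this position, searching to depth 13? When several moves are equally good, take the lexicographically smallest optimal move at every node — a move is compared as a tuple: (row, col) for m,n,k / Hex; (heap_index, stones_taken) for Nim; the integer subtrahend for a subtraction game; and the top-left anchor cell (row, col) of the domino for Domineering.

PV length from [13]: 9 plies

p1 O@[13]: -1[12]+1* -2[11]-1 -4[9]+1
p2 X@[12]: -1[11]-1* -2[10]-1 -4[8]-1
p3 O@[11]: -1[10]-1 -2[9]+1* -4[7]-1
p4 X@[9]: -1[8]-1* -2[7]-1 -4[5]-1
p5 O@[8]: -1[7]-1 -2[6]+1* -4[4]-1
p6 X@[6]: -1[5]-1* -2[4]-1 -4[2]-1
p7 O@[5]: -1[4]-1 -2[3]+1* -4[1]-1
p8 X@[3]: -1[2]-1* -2[1]-1
p9 O@[2]: -1[1]-1 -2[0]+1*
p10 X@[0] terminal -1; root [13] d13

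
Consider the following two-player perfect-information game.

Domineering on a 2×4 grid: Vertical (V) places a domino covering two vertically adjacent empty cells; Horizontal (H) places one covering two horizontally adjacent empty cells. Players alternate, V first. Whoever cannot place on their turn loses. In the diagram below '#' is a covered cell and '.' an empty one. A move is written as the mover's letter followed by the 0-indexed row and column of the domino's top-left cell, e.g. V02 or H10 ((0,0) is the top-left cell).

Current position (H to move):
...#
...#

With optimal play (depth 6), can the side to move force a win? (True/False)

H winning at [...#/...#]: True

p1 H@[...#/...#]: H00[##.#/...#]+1* H01[.###/...#]+1 H10[...#/##.#]+1 H11[...#/.###]+1
p2 V@[##.#/...#]: V02[####/..##]-1*
p3 H@[####/..##]: H10[####/####]+1*
p4 V@[####/####] terminal -1; root [...#/...#] d6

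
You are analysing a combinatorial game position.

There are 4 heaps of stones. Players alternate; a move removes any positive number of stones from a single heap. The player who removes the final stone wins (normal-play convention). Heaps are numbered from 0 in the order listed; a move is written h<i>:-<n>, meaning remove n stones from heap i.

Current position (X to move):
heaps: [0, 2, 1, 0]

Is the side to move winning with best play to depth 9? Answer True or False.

X winning at [(0,2,1,0)]: True

[(0,2,1,0)] X move#1: h1:-1:+1/(0,1,1,0)*, h1:-2:-1/(0,0,1,0), h2:-1:-1/(0,2,0,0)
[(0,1,1,0)] O move#2: h1:-1:-1/(0,0,1,0)*, h2:-1:-1/(0,1,0,0)
[(0,0,1,0)] X move#3: h2:-1:+1/(0,0,0,0)*
[(0,0,0,0)] end (terminal -1, O#4); searched (0,2,1,0) to 9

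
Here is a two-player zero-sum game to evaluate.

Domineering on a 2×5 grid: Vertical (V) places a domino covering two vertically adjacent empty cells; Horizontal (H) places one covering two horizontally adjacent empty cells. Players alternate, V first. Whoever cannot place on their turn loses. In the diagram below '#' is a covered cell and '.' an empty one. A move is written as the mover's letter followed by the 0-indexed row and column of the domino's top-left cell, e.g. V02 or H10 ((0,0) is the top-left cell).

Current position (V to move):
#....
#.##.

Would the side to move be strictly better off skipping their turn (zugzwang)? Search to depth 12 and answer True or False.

p1 V@[#..../#.##.]: V01[##.../####.]-1* V04[#...#/#.###]-1
p2 H@[##.../####.]: H02[####./####.]-1 H03[##.##/####.]+1*
p3 V@[##.##/####.] terminal -1; root [#..../#.##.] d12
pass branch (H moves first from the same position):
  | p1 H@[#..../#.##.]: H01[###../#.##.]-1* H02[#.##./#.##.]-1 H03[#..##/#.##.]-1
  | p2 V@[###../#.##.]: V04[###.#/#.###]+1*
  | p3 H@[###.#/#.###] terminal -1; root [#..../#.##.] d12
V moving scores -1; V passing scores +1

zugzwang(#..../#.##., V) = True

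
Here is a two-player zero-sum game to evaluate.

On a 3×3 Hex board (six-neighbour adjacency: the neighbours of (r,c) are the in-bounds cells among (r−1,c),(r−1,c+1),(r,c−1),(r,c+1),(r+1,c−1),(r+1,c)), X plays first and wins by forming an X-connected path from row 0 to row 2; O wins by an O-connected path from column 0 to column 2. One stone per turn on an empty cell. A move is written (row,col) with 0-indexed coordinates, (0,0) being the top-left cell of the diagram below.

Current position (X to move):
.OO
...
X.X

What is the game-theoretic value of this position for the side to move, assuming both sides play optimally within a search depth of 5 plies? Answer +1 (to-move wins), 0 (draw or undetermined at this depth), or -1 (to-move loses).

value(.OO/.../X.X, X) = -1

p1 X@[.OO/.../X.X]: (0,0)[XOO/.../X.X]-1* (1,0)[.OO/X../X.X]-1 (1,1)[.OO/.X./X.X]-1 (1,2)[.OO/..X/X.X]-1 (2,1)[.OO/.../XXX]-1
p2 O@[XOO/.../X.X]: (1,0)[XOO/O../X.X]+1* (1,1)[XOO/.O./X.X]-1 (1,2)[XOO/..O/X.X]-1 (2,1)[XOO/.../XOX]-1
p3 X@[XOO/O../X.X] terminal -1; root [.OO/.../X.X] d5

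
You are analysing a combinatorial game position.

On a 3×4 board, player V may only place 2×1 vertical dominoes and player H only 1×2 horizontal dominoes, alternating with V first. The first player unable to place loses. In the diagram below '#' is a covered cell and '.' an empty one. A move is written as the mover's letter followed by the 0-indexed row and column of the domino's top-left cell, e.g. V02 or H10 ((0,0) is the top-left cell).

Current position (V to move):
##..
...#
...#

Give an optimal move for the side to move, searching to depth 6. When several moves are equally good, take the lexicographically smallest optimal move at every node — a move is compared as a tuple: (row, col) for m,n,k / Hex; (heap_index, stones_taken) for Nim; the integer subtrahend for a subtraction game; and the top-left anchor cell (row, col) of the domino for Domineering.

[##../...#/...#] V move#1: V02:-1/###./..##/...#, V10:-1/##../#..#/#..#, V11:+1/##../.#.#/.#.#*, V12:-1/##../..##/..##
[##../.#.#/.#.#] H move#2: H02:-1/####/.#.#/.#.#*
[####/.#.#/.#.#] V move#3: V10:+1/####/##.#/##.#*, V12:+1/####/.###/.###
[####/##.#/##.#] end (terminal -1, H#4); searched ##../...#/...# to 6

V's best at [##../...#/...#]: V11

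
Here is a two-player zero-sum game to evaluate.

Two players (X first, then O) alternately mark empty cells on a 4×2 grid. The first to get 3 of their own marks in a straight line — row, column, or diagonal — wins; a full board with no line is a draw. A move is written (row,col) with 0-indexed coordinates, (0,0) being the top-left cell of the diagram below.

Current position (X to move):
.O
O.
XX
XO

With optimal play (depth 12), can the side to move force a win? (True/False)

[.O/O./XX/XO] X move#1: (0,0):+0/XO/O./XX/XO*, (1,1):+0/.O/OX/XX/XO
[XO/O./XX/XO] O move#2: (1,1):+0/XO/OO/XX/XO*
[XO/OO/XX/XO] end (terminal +0, X#3); searched .O/O./XX/XO to 12

X winning at [.O/O./XX/XO]: False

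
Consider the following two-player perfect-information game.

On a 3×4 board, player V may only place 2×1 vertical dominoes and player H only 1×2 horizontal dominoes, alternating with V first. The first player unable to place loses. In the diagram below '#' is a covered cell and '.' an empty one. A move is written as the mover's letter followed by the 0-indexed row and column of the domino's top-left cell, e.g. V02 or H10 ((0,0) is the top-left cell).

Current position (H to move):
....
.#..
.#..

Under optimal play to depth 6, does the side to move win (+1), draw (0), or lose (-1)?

p1 H@[..../.#../.#..]: H00[##../.#../.#..]-1 H01[.##./.#../.#..]-1 H02[..##/.#../.#..]-1 H12[..../.###/.#..]+1* H22[..../.#../.###]-1
p2 V@[..../.###/.#..]: V00[#.../####/.#..]-1* V10[..../####/##..]-1
p3 H@[#.../####/.#..]: H01[###./####/.#..]+1* H02[#.##/####/.#..]+1 H22[#.../####/.###]+1
p4 V@[###./####/.#..] terminal -1; root [..../.#../.#..] d6

value(..../.#../.#.., H) = +1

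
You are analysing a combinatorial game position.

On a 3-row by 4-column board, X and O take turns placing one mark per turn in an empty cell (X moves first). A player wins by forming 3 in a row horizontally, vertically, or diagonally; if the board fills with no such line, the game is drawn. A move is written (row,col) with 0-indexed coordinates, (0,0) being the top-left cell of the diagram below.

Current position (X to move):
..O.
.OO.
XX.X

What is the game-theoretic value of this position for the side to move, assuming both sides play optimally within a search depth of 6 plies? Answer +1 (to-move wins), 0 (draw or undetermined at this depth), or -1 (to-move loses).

p1 X@[..O./.OO./XX.X]: (0,0)[X.O./.OO./XX.X]-1 (0,1)[.XO./.OO./XX.X]-1 (0,3)[..OX/.OO./XX.X]-1 (1,0)[..O./XOO./XX.X]-1 (1,3)[..O./.OOX/XX.X]-1 (2,2)[..O./.OO./XXXX]+1*
p2 O@[..O./.OO./XXXX] terminal -1; root [..O./.OO./XX.X] d6

value(..O./.OO./XX.X, X) = +1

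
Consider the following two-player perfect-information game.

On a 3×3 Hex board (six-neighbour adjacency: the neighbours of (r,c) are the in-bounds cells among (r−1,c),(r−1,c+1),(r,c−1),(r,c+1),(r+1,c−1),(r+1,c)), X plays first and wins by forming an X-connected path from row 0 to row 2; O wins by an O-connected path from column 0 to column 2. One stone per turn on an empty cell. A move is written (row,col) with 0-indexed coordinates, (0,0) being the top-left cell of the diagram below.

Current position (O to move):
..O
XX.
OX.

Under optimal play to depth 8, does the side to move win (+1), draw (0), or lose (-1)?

value(..O/XX./OX., O) = -1

ply 1, O at ..O/XX./OX. | (0,0)=-1→O.O/XX./OX.*; (0,1)=-1→.OO/XX./OX.; (1,2)=-1→..O/XXO/OX.; (2,2)=-1→..O/XX./OXO
ply 2, X at O.O/XX./OX. | (0,1)=+1→OXO/XX./OX.*; (1,2)=-1→O.O/XXX/OX.; (2,2)=-1→O.O/XX./OXX
ply 3: OXO/XX./OX. is terminal -1 (O); from ..O/XX./OX. depth 8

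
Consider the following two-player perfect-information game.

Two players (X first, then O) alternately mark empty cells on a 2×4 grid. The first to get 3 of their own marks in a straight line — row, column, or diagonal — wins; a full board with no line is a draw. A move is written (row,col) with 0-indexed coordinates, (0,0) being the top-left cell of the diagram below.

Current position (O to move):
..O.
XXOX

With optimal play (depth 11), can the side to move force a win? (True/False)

[..O./XXOX] O move#1: (0,0):+0/O.O./XXOX, (0,1):+1/.OO./XXOX*, (0,3):+0/..OO/XXOX
[.OO./XXOX] X move#2: (0,0):-1/XOO./XXOX*, (0,3):-1/.OOX/XXOX
[XOO./XXOX] O move#3: (0,3):+1/XOOO/XXOX*
[XOOO/XXOX] end (terminal -1, X#4); searched ..O./XXOX to 11

O winning at [..O./XXOX]: True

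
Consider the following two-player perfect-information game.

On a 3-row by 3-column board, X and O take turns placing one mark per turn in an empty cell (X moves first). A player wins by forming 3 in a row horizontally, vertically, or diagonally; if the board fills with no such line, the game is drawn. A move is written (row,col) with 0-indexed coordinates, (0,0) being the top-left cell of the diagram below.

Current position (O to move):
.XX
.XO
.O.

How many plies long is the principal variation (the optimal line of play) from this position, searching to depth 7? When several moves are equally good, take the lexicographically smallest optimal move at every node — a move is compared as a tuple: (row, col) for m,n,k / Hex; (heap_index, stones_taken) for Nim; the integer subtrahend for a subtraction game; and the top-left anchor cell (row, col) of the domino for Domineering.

ply 1, O at .XX/.XO/.O. | (0,0)=-1→OXX/.XO/.O.*; (1,0)=-1→.XX/OXO/.O.; (2,0)=-1→.XX/.XO/OO.; (2,2)=-1→.XX/.XO/.OO
ply 2, X at OXX/.XO/.O. | (1,0)=+0→OXX/XXO/.O.; (2,0)=+1→OXX/.XO/XO.*; (2,2)=+0→OXX/.XO/.OX
ply 3: OXX/.XO/XO. is terminal -1 (O); from .XX/.XO/.O. depth 7

PV length from [.XX/.XO/.O.]: 2 plies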